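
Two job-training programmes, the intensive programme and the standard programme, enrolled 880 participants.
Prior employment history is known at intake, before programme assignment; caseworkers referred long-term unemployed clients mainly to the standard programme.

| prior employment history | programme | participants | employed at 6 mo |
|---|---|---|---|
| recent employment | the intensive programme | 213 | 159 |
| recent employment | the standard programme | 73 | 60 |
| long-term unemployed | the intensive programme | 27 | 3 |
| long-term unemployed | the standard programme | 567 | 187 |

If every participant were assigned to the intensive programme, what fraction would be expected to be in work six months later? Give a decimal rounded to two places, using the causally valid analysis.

0.32

the standard programme is higher inside every prior employment history stratum but the intensive programme is higher in aggregate. Whether to stratify depends on how prior employment history relates to the programme.
Prior employment history differs across programmes for reasons unrelated to any effect of the programme itself, and it separately predicts the outcome — a classic confounder. We must compare within prior employment history levels.
Standardising the intensive programme to the population prior employment history mix: 0.325·159/213 + 0.675·3/27 = 0.318.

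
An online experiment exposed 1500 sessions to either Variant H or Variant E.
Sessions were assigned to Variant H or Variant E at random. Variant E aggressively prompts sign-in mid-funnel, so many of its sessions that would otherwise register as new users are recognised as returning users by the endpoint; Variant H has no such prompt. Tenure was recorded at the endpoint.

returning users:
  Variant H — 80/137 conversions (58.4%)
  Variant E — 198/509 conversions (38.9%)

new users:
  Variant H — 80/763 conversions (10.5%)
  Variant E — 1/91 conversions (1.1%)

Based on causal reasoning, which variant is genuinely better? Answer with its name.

The stratified and pooled comparisons disagree (Variant H wins within each user tenure; Variant E wins overall), so the answer turns on the causal role of user tenure.
Stratifying would compare variants among sessions the variants themselves sorted into user tenure groups — a form of selection on an intermediate. The unconditioned pooled rates give the total causal effect.
Pooled: Variant H 17.8% vs Variant E 33.2%; Variant E is higher overall.

Variant E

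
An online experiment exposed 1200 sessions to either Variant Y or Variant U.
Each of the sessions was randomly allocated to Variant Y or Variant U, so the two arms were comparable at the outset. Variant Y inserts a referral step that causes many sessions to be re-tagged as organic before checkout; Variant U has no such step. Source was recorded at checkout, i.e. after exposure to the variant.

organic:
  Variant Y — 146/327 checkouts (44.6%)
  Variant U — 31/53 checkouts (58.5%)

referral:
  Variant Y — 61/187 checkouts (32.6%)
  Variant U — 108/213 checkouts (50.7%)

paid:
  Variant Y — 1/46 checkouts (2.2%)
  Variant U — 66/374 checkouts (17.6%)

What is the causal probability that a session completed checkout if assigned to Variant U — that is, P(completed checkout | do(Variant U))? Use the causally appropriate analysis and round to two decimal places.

0.32

The distribution of traffic source is itself part of what the variant does — it is an intermediate outcome. Holding it fixed would remove that part of the effect; the total effect is the pooled difference.
So P(outcome | do(Variant U)) is just the pooled rate for Variant U: 205/640 = 0.320.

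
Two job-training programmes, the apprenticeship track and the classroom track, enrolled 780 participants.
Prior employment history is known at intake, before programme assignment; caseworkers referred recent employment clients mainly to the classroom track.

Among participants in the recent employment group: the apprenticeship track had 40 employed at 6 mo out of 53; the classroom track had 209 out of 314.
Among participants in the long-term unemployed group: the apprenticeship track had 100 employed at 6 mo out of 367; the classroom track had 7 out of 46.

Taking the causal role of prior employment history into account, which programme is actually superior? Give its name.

Prior employment history is set before the programme has any effect — it is not caused by the programme — and it independently drives the outcome. That makes it a confounder, so the causal comparison is within prior employment history levels.
Within each level — recent employment: 75.5% vs 66.6%; long-term unemployed: 27.2% vs 15.2% — the apprenticeship track is higher every time.

the apprenticeship track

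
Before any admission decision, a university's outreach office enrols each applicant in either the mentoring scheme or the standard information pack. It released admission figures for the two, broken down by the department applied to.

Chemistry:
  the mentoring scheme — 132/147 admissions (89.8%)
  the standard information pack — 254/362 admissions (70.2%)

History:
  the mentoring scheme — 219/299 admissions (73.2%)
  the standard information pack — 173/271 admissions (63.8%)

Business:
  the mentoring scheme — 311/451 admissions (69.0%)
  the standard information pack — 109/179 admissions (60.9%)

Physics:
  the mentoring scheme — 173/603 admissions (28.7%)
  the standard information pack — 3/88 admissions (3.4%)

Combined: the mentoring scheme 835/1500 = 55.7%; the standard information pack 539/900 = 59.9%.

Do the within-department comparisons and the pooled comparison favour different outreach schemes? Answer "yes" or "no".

yes

Within each department level (Chemistry 89.8% vs 70.2%; History 73.2% vs 63.8%; Business 69.0% vs 60.9%; Physics 28.7% vs 3.4%), the mentoring scheme has the higher rate every time. Pooled: 55.7% vs 59.9% — the standard information pack has the higher rate overall. The two comparisons disagree.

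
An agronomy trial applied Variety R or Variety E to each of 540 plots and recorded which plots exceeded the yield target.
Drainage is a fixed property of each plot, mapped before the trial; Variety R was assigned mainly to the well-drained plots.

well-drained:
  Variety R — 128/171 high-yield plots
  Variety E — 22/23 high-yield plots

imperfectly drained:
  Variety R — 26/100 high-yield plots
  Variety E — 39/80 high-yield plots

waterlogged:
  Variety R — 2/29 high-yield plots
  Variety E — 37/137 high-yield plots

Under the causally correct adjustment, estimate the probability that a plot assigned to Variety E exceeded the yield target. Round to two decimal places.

0.59

Within every field drainage level Variety E has the higher rate, yet pooled Variety R does — Simpson's reversal.
Since field drainage is a pre-existing factor (not a product of the variety) and it affects the outcome on its own, it is a confounder. The stratified rates, not the pooled rate, identify the causal effect.
Standardising Variety E to the population field drainage mix: 0.359·22/23 + 0.333·39/80 + 0.307·37/137 = 0.589.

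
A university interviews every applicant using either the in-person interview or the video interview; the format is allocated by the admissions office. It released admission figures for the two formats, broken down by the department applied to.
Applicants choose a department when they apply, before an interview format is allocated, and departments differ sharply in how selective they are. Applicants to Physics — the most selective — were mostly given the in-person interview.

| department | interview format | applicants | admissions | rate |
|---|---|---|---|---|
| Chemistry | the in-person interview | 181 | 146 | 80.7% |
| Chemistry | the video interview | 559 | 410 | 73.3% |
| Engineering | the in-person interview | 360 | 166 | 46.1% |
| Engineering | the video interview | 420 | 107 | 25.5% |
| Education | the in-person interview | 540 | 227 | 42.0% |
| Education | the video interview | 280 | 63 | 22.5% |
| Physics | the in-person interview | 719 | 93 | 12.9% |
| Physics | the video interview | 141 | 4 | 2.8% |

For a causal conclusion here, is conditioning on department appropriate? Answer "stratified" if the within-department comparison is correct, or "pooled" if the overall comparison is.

stratified

Department satisfies the back-door criterion: it is not a descendant of the interview format, and it blocks the spurious path from interview format to outcome. Adjusting for it (i.e., using the within-department rates) gives the causal effect.
Within each level — Chemistry: 80.7% vs 73.3%; Engineering: 46.1% vs 25.5%; Education: 42.0% vs 22.5%; Physics: 12.9% vs 2.8% — the in-person interview is higher every time.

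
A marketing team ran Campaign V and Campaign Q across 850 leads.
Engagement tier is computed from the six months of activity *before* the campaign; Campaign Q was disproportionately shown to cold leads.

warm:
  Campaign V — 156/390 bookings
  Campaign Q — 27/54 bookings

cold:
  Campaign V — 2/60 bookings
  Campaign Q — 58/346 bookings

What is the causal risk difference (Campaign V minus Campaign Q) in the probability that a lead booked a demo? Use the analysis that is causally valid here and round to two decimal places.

-0.12

Engagement tier satisfies the back-door criterion: it is not a descendant of the campaign, and it blocks the spurious path from campaign to outcome. Adjusting for it (i.e., using the within-engagement tier rates) gives the causal effect.
Adjusting over the population distribution of engagement tier: 0.522·(0.400−0.500) + 0.478·(0.033−0.168) = -0.116.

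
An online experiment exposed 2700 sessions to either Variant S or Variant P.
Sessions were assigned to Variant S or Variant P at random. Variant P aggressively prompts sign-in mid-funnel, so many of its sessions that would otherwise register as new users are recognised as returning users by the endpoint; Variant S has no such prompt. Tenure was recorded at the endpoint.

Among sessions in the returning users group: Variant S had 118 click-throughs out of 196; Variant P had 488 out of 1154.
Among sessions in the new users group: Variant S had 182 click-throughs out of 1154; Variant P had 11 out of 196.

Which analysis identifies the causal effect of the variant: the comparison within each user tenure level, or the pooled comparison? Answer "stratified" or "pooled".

pooled

Variant S is higher inside every user tenure stratum but Variant P is higher in aggregate. Whether to stratify depends on how user tenure relates to the variant.
User tenure is downstream of the variant. One should not condition on a consequence of treatment, so the overall rates are the right comparison.
Pooled: Variant S 22.2% vs Variant P 37.0%; Variant P is higher overall.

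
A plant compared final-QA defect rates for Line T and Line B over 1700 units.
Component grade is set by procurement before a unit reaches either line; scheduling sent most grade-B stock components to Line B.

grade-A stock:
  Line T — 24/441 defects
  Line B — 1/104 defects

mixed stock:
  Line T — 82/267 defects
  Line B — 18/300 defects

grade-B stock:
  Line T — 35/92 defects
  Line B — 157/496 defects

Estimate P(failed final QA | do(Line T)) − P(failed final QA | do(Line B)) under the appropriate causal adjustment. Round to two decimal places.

The imbalance in component grade arose from how units were allocated, not from anything the line did; and component grade independently affects the outcome. The pooled gap is confounded — condition on component grade.
Adjusting over the population distribution of component grade: 0.321·(0.054−0.010) + 0.334·(0.307−0.060) + 0.346·(0.380−0.317) = +0.119.

+0.12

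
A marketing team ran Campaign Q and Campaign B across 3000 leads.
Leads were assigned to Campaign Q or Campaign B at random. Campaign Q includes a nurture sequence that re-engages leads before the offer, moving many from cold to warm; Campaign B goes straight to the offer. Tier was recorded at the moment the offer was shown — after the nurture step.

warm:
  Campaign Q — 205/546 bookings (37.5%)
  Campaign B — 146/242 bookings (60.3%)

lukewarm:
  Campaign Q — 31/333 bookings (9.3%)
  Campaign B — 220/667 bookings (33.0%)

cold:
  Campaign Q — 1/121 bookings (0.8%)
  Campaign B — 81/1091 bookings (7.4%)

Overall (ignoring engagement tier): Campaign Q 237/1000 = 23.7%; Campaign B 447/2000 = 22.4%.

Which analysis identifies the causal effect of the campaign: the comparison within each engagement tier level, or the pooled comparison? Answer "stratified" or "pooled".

pooled

Engagement tier here is a post-treatment variable shaped by the campaign; conditioning on it would introduce bias rather than remove it. The overall comparison is the causal one.
Pooled: Campaign Q 23.7% vs Campaign B 22.4%; Campaign Q is higher overall.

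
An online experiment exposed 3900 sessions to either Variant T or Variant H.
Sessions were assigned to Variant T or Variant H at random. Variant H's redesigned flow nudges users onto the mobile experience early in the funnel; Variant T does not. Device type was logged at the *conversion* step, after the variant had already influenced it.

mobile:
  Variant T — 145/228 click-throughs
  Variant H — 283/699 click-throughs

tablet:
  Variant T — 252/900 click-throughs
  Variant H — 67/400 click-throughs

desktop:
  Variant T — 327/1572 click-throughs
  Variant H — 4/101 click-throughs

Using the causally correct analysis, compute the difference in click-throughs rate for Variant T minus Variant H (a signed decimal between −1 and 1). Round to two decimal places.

Stratifying would compare variants among sessions the variants themselves sorted into device type groups — a form of selection on an intermediate. The unconditioned pooled rates give the total causal effect.
The causal difference is the pooled difference: 0.268 − 0.295 = -0.027.

-0.03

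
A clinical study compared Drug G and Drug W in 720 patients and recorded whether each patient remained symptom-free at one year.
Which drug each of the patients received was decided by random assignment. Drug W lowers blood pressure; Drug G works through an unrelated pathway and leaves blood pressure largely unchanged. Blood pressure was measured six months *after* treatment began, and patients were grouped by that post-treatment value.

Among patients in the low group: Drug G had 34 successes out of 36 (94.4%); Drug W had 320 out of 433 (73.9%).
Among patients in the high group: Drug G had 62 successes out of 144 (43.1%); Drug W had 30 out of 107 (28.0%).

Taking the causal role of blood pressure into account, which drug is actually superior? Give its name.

Drug W

Blood pressure here is a post-treatment variable shaped by the drug; conditioning on it would introduce bias rather than remove it. The overall comparison is the causal one.
Pooled: Drug G 53.3% vs Drug W 64.8%; Drug W is higher overall.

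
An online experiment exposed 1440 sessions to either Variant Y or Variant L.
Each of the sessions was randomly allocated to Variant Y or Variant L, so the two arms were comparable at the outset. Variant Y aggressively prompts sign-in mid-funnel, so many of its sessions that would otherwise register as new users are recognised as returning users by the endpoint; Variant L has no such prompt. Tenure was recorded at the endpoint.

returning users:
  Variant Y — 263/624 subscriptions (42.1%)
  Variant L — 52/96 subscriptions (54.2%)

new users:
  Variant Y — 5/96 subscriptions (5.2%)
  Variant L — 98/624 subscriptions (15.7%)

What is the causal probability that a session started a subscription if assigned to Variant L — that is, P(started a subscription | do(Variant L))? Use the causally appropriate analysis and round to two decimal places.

0.21

The distribution of user tenure is itself part of what the variant does — it is an intermediate outcome. Holding it fixed would remove that part of the effect; the total effect is the pooled difference.
So P(outcome | do(Variant L)) is just the pooled rate for Variant L: 150/720 = 0.208.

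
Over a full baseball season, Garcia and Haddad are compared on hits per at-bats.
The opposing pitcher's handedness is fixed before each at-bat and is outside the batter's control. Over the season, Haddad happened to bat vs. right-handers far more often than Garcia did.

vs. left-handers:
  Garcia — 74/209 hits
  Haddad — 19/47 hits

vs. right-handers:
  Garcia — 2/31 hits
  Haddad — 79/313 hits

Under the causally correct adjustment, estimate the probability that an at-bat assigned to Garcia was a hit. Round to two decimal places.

The stratified and pooled comparisons disagree (Haddad wins within each pitcher handedness; Garcia wins overall), so the answer turns on the causal role of pitcher handedness.
Pitcher handedness is set before the player has any effect — it is not caused by the player — and it independently drives the outcome. That makes it a confounder, so the causal comparison is within pitcher handedness levels.
Standardising Garcia to the population pitcher handedness mix: 0.427·74/209 + 0.573·2/31 = 0.188.

0.19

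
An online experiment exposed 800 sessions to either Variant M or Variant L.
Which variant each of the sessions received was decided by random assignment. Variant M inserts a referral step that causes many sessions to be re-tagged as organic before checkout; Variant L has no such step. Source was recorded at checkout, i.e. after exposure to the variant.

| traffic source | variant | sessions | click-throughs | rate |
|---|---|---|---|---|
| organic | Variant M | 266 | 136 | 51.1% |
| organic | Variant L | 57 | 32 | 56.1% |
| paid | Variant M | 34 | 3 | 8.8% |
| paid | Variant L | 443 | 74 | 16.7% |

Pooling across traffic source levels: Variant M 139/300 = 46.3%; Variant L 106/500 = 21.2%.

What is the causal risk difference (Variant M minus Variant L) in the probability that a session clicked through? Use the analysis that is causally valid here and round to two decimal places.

The traffic source-specific comparison favours Variant L throughout, but the pooled figures favour Variant M. The question is whether to condition on traffic source.
Traffic source is downstream of the variant. One should not condition on a consequence of treatment, so the overall rates are the right comparison.
The causal difference is the pooled difference: 0.463 − 0.212 = +0.251.

+0.25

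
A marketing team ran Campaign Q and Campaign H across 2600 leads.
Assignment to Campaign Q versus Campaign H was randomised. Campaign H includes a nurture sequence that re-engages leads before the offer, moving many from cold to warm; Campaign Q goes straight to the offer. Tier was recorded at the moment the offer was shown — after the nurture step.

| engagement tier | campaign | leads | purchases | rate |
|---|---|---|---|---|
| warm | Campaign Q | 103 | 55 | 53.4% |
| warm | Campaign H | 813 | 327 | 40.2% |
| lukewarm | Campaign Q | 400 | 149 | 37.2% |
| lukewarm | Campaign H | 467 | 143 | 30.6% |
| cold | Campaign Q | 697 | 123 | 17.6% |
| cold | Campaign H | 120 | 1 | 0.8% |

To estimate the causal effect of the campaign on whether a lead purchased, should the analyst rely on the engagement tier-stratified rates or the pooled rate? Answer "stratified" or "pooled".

pooled

Engagement tier here is a post-treatment variable shaped by the campaign; conditioning on it would introduce bias rather than remove it. The overall comparison is the causal one.
Pooled: Campaign Q 27.3% vs Campaign H 33.6%; Campaign H is higher overall.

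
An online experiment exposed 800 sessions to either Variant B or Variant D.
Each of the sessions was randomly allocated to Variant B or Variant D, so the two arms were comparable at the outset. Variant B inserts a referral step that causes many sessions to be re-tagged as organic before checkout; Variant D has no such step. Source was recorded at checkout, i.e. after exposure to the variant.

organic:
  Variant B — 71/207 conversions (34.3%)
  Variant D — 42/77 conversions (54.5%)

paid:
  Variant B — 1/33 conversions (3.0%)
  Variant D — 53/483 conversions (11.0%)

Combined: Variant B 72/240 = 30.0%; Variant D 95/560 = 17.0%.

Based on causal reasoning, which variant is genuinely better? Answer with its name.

Within every traffic source level Variant D has the higher rate, yet pooled Variant B does — Simpson's reversal.
Traffic source lies on the pathway variant → traffic source → outcome, so adjusting for it blocks the indirect effect. For the total causal effect of variant, use the unadjusted pooled rates.
Pooled: Variant B 30.0% vs Variant D 17.0%; Variant B is higher overall.

Variant B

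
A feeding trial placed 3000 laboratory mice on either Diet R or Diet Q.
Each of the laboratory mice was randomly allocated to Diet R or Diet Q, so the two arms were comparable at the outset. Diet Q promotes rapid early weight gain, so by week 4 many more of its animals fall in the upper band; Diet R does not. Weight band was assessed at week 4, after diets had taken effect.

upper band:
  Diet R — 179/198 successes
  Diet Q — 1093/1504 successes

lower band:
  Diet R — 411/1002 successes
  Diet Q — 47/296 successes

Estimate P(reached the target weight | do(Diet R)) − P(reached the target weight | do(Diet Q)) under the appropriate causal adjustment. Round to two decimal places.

-0.14

Week-4 weight band here is a post-treatment variable shaped by the diet; conditioning on it would introduce bias rather than remove it. The overall comparison is the causal one.
The causal difference is the pooled difference: 0.492 − 0.633 = -0.142.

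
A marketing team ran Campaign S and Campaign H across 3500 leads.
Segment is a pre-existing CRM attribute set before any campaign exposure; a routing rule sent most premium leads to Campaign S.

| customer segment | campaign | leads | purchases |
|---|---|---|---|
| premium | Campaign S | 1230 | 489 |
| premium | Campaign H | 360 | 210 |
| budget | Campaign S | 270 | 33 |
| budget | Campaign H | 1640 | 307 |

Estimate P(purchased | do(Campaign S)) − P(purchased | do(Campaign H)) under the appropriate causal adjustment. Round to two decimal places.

The imbalance in customer segment arose from how leads were allocated, not from anything the campaign did; and customer segment independently affects the outcome. The pooled gap is confounded — condition on customer segment.
Adjusting over the population distribution of customer segment: 0.454·(0.398−0.583) + 0.546·(0.122−0.187) = -0.120.

-0.12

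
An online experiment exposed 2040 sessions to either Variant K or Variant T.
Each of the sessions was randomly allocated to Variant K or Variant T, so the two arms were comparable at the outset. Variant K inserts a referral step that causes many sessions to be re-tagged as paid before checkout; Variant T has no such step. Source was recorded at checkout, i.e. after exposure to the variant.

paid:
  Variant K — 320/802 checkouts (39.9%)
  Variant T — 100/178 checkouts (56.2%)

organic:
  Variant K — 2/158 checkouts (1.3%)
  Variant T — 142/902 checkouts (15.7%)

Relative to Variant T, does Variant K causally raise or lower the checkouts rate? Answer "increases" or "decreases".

increases

Variant T is higher inside every traffic source stratum but Variant K is higher in aggregate. Whether to stratify depends on how traffic source relates to the variant.
Traffic source is recorded after the variant and is itself shifted by it — it sits on the causal path from variant to outcome. Conditioning on a mediator would strip out part of the effect we want; the pooled comparison gives the total causal effect.
Pooled: Variant K 33.5% vs Variant T 22.4%; Variant K is higher overall.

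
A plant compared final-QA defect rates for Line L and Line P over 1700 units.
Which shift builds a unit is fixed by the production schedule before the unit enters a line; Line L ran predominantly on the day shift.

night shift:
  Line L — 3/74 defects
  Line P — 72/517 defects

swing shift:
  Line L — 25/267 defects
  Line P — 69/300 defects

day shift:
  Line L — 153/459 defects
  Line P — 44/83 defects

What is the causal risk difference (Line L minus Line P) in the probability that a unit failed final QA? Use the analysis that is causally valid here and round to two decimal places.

Since shift is a pre-existing factor (not a product of the line) and it affects the outcome on its own, it is a confounder. The stratified rates, not the pooled rate, identify the causal effect.
Adjusting over the population distribution of shift: 0.348·(0.041−0.139) + 0.334·(0.094−0.230) + 0.319·(0.333−0.530) = -0.143.

-0.14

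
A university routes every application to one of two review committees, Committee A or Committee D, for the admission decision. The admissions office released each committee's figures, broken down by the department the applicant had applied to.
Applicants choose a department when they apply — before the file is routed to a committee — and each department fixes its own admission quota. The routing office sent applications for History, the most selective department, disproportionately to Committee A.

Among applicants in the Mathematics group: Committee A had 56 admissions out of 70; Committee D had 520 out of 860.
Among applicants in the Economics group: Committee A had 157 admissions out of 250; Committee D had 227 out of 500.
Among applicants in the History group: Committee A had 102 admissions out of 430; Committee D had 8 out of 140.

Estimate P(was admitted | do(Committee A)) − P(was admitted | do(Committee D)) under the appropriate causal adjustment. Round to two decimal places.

The imbalance in department arose from how applicants were allocated, not from anything the review committee did; and department independently affects the outcome. The pooled gap is confounded — condition on department.
Adjusting over the population distribution of department: 0.413·(0.800−0.605) + 0.333·(0.628−0.454) + 0.253·(0.237−0.057) = +0.184.

+0.18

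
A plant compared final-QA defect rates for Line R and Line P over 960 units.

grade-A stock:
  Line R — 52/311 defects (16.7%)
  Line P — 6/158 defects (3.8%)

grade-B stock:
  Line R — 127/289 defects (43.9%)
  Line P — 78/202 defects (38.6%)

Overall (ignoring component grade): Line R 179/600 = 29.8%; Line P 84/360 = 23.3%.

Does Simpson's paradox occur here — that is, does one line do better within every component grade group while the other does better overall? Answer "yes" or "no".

no

Within each component grade level (grade-A stock 16.7% vs 3.8%; grade-B stock 43.9% vs 38.6%), Line P has the lower rate every time. Pooled: 29.8% vs 23.3% — Line P has the lower rate overall. They agree.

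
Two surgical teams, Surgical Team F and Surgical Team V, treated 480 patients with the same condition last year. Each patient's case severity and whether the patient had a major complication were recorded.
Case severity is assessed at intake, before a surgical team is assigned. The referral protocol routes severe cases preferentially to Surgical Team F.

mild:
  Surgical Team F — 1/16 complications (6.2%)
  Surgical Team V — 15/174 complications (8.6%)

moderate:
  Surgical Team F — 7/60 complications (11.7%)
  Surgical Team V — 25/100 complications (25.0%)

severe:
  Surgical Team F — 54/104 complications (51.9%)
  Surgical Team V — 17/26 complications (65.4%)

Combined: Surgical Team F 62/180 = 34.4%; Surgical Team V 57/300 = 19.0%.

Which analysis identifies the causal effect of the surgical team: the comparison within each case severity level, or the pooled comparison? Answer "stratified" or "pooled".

Within every case severity level Surgical Team F has the lower rate, yet pooled Surgical Team V does — Simpson's reversal.
Since case severity is a pre-existing factor (not a product of the surgical team) and it affects the outcome on its own, it is a confounder. The stratified rates, not the pooled rate, identify the causal effect.
Within each level — mild: 6.2% vs 8.6%; moderate: 11.7% vs 25.0%; severe: 51.9% vs 65.4% — Surgical Team F is lower every time.

stratified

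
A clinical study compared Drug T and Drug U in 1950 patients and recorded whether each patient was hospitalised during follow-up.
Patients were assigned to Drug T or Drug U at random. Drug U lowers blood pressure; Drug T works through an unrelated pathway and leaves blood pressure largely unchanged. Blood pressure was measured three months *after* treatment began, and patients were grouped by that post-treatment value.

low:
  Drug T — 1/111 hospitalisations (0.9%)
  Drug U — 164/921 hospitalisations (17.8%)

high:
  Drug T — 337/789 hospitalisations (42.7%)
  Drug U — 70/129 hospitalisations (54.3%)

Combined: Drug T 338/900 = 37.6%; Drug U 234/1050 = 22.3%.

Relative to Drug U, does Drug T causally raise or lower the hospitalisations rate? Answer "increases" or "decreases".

Drug T is lower inside every blood pressure stratum but Drug U is lower in aggregate. Whether to stratify depends on how blood pressure relates to the drug.
Stratifying would compare drugs among patients the drugs themselves sorted into blood pressure groups — a form of selection on an intermediate. The unconditioned pooled rates give the total causal effect.
Pooled: Drug T 37.6% vs Drug U 22.3%; Drug U is lower overall.

increases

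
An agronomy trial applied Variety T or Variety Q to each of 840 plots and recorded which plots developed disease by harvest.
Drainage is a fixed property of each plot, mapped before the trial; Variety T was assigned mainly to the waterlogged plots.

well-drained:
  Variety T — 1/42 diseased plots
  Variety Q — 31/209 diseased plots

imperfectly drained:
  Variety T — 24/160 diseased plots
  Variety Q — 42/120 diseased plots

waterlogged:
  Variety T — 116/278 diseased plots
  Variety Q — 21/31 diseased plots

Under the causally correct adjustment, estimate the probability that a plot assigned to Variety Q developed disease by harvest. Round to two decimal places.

0.41

The imbalance in field drainage arose from how plots were allocated, not from anything the variety did; and field drainage independently affects the outcome. The pooled gap is confounded — condition on field drainage.
Standardising Variety Q to the population field drainage mix: 0.299·31/209 + 0.333·42/120 + 0.368·21/31 = 0.410.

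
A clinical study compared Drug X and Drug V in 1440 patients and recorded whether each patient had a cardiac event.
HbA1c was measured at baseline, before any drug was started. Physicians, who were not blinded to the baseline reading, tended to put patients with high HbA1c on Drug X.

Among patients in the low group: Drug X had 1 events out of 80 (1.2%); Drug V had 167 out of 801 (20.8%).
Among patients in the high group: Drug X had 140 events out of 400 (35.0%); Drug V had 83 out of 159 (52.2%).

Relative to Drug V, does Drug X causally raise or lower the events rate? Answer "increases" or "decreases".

HbA1c differs across drugs for reasons unrelated to any effect of the drug itself, and it separately predicts the outcome — a classic confounder. We must compare within HbA1c levels.
Within each level — low: 1.2% vs 20.8%; high: 35.0% vs 52.2% — Drug X is lower every time.

decreases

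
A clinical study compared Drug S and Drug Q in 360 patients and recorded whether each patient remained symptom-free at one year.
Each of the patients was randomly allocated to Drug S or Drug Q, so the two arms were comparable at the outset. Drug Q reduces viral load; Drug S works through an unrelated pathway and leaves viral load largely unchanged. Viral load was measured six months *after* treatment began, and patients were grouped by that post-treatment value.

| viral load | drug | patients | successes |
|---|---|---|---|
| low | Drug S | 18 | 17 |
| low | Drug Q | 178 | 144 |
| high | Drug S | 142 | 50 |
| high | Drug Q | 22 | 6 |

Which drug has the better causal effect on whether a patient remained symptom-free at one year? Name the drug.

Drug Q

Within every viral load level Drug S has the higher rate, yet pooled Drug Q does — Simpson's reversal.
Viral load is recorded after the drug and is itself shifted by it — it sits on the causal path from drug to outcome. Conditioning on a mediator would strip out part of the effect we want; the pooled comparison gives the total causal effect.
Pooled: Drug S 41.9% vs Drug Q 75.0%; Drug Q is higher overall.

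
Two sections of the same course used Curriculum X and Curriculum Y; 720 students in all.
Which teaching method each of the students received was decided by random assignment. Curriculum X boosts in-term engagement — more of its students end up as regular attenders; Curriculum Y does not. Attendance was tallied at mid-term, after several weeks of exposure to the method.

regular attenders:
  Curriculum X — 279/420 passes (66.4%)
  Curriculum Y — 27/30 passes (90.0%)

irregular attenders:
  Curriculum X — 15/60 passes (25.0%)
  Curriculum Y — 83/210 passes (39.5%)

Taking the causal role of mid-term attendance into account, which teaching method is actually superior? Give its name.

Mid-term attendance is recorded after the teaching method and is itself shifted by it — it sits on the causal path from teaching method to outcome. Conditioning on a mediator would strip out part of the effect we want; the pooled comparison gives the total causal effect.
Pooled: Curriculum X 61.3% vs Curriculum Y 45.8%; Curriculum X is higher overall.

Curriculum X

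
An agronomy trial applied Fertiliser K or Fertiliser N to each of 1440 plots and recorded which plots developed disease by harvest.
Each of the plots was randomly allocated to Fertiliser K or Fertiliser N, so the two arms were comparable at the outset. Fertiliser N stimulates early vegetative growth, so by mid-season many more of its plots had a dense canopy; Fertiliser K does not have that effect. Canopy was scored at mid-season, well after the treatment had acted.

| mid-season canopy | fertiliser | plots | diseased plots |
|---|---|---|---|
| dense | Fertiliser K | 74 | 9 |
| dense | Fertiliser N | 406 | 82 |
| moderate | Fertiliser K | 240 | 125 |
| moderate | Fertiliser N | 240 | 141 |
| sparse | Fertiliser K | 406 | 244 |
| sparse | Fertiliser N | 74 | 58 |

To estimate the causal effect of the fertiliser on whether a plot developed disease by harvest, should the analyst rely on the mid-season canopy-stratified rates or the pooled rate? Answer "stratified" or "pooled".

pooled

Mid-season canopy is downstream of the fertiliser. One should not condition on a consequence of treatment, so the overall rates are the right comparison.
Pooled: Fertiliser K 52.5% vs Fertiliser N 39.0%; Fertiliser N is lower overall.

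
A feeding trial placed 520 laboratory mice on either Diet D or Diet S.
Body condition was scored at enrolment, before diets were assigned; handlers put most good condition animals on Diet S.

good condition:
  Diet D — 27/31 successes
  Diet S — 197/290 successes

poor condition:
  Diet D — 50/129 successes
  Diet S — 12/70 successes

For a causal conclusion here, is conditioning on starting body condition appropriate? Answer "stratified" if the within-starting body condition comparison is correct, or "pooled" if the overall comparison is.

Starting body condition differs across diets for reasons unrelated to any effect of the diet itself, and it separately predicts the outcome — a classic confounder. We must compare within starting body condition levels.
Within each level — good condition: 87.1% vs 67.9%; poor condition: 38.8% vs 17.1% — Diet D is higher every time.

stratified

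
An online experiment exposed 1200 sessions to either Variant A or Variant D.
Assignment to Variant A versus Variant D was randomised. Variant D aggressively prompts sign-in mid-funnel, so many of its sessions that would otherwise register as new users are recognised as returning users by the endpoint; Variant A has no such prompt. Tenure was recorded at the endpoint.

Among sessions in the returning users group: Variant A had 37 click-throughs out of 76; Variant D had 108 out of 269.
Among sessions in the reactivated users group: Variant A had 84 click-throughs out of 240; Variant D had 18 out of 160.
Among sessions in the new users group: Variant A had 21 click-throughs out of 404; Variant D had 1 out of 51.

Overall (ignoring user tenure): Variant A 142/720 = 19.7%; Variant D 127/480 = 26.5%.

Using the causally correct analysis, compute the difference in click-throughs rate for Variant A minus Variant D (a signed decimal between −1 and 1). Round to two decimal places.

The stratified and pooled comparisons disagree (Variant A wins within each user tenure; Variant D wins overall), so the answer turns on the causal role of user tenure.
User tenure is recorded after the variant and is itself shifted by it — it sits on the causal path from variant to outcome. Conditioning on a mediator would strip out part of the effect we want; the pooled comparison gives the total causal effect.
The causal difference is the pooled difference: 0.197 − 0.265 = -0.067.

-0.07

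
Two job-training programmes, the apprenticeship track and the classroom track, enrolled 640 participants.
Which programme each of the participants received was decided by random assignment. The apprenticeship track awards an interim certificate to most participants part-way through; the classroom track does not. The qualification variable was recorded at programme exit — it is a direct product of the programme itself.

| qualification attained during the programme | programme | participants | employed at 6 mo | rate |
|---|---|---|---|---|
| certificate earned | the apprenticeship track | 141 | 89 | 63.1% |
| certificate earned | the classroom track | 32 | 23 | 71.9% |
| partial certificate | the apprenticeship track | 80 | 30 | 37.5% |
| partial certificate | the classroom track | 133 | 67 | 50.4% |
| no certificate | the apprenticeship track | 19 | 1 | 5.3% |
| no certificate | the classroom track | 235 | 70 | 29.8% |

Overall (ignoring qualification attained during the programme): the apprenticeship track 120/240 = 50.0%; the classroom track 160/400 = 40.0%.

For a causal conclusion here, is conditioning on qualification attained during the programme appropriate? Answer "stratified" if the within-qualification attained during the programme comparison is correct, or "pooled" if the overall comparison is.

pooled

Within every qualification attained during the programme level the classroom track has the higher rate, yet pooled the apprenticeship track does — Simpson's reversal.
Qualification attained during the programme is downstream of the programme. One should not condition on a consequence of treatment, so the overall rates are the right comparison.
Pooled: the apprenticeship track 50.0% vs the classroom track 40.0%; the apprenticeship track is higher overall.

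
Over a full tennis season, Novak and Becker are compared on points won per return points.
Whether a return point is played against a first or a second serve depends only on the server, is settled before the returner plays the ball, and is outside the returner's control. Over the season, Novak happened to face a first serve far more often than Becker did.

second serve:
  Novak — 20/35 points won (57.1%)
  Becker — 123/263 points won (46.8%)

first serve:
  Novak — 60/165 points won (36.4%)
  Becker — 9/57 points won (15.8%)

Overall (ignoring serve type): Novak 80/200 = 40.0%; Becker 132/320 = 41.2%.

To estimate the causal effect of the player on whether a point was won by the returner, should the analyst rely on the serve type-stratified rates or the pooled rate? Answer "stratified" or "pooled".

Serve type satisfies the back-door criterion: it is not a descendant of the player, and it blocks the spurious path from player to outcome. Adjusting for it (i.e., using the within-serve type rates) gives the causal effect.
Within each level — second serve: 57.1% vs 46.8%; first serve: 36.4% vs 15.8% — Novak is higher every time.

stratified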